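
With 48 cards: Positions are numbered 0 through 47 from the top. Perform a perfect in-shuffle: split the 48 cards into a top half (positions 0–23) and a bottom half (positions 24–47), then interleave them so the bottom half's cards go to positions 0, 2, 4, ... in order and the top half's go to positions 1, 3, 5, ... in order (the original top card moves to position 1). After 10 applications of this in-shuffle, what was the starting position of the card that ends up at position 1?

Work backwards from position 1, undoing one in-shuffle at a time:
1 ← 0 ← 24 ← 36 ← 42 ← 45 ← 22 ← 35 ← 17 ← 8 ← 28
So the card now at position 1 started at position 28.

28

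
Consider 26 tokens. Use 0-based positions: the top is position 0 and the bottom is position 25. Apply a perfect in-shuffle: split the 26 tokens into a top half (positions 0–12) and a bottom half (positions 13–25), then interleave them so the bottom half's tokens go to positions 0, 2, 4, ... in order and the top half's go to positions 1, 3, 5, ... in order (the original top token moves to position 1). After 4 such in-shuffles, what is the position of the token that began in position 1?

4

Track the token's position through each in-shuffle:
1 → 3 → 7 → 15 → 4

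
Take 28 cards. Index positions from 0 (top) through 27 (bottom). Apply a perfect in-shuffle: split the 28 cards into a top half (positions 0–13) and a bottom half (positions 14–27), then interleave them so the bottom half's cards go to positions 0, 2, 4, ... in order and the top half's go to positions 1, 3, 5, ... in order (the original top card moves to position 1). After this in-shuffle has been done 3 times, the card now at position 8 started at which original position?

11

Work backwards from position 8, undoing one in-shuffle at a time:
8 ← 18 ← 23 ← 11
So the card now at position 8 started at position 11.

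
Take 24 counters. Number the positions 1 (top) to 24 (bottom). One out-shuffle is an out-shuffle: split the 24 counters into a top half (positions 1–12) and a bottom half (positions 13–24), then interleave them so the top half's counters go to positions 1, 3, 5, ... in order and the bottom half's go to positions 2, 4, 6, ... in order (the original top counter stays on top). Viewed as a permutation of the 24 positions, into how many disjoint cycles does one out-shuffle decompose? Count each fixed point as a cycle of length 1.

Trace each unvisited position around until it returns:
(1) (2 3 5 9 17 10 ... len 11) (6 11 21 18 12 23 ... len 11) (24)
4 cycles in total.

4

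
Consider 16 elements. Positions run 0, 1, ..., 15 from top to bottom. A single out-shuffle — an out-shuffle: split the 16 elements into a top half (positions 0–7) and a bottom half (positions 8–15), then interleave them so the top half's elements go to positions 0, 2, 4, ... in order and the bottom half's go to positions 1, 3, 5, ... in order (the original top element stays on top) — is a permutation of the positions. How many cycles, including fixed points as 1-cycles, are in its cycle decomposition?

Trace each unvisited position around until it returns:
(0) (1 2 4 8) (3 6 12 9) (5 10) (7 14 13 11) (15)
6 cycles in total.

6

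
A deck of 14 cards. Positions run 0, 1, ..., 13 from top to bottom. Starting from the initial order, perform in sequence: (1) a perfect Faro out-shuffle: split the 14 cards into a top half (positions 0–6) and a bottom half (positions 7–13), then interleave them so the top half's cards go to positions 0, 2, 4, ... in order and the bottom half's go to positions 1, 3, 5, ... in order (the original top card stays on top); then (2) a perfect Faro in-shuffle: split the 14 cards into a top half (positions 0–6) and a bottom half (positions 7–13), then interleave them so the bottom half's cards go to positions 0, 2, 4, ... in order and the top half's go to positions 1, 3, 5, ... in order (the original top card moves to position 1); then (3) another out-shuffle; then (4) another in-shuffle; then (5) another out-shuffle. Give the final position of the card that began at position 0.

10

Track the card from position 0 forward through each operation:
  after op 1 (out-shuffle): 0 → 0
  after op 2 (in-shuffle): 0 → 1
  after op 3 (out-shuffle): 1 → 2
  after op 4 (in-shuffle): 2 → 5
  after op 5 (out-shuffle): 5 → 10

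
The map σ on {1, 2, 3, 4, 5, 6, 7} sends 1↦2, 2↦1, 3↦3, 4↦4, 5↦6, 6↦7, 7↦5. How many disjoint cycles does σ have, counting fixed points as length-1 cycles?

Cycle decomposition: (1 2) (3) (4) (5 6 7).
4 cycles.

4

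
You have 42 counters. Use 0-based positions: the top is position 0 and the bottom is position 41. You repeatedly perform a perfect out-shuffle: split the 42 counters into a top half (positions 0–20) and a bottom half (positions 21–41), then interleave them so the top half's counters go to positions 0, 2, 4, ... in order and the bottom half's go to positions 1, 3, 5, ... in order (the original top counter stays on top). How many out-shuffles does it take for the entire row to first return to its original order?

The out-shuffle permutes the 42 positions with cycle lengths [1, 1, 20, 20].
Every counter is home exactly when every cycle has completed a whole number of laps, i.e. after lcm(1, 20) = 20 out-shuffles.

20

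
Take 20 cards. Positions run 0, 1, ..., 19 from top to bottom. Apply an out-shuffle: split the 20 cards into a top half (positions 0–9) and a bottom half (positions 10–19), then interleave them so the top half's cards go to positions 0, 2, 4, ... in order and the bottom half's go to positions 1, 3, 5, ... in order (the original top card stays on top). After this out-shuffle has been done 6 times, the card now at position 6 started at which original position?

9

Work backwards from position 6, undoing one out-shuffle at a time:
6 ← 3 ← 11 ← 15 ← 17 ← 18 ← 9
So the card now at position 6 started at position 9.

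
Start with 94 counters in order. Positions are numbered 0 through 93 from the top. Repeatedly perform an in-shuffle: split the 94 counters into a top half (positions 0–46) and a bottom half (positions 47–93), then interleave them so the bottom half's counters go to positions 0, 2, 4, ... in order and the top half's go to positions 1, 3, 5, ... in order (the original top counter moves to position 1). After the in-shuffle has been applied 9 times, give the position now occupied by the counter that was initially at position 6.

Track the counter's position through each in-shuffle:
6 → 13 → 27 → 55 → 16 → 33 → 67 → 40 → 81 → 68

68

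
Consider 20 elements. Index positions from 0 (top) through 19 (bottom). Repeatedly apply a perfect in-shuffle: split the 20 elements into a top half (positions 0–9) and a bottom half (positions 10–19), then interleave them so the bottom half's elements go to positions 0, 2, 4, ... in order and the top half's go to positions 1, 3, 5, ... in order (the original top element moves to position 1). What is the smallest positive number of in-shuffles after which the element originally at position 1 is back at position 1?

6

Follow position 1 under repeated in-shuffles:
1 → 3 → 7 → 15 → 10 → 0 → 1
It first returns after 6 in-shuffles.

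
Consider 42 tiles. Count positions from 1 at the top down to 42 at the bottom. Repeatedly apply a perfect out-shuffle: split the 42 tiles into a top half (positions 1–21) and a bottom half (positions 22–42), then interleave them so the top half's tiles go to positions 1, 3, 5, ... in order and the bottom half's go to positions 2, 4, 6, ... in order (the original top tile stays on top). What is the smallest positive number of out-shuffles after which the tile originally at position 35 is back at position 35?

Follow position 35 under repeated out-shuffles:
35 → 28 → 14 → 27 → 12 → 23 → 4 → 7 → 13 → 25 → 8 → 15 → 29 → 16 → 31 → 20 → 39 → 36 → 30 → 18 → 35
It first returns after 20 out-shuffles.

20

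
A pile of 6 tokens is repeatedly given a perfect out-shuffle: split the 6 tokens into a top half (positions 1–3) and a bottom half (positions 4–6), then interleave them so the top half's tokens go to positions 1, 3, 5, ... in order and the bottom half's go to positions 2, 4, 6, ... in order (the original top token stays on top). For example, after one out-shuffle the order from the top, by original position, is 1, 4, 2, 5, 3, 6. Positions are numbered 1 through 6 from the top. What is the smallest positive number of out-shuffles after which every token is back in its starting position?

4

The out-shuffle permutes the 6 positions with cycle lengths [1, 1, 4].
Every token is home exactly when every cycle has completed a whole number of laps, i.e. after lcm(1, 4) = 4 out-shuffles.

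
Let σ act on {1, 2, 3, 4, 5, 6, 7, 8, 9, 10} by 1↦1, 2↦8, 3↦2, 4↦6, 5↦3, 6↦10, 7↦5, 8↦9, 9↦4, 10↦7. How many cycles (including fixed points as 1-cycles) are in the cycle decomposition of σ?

2

Cycle decomposition: (1) (2 8 9 4 6 10 7 5 3).
2 cycles.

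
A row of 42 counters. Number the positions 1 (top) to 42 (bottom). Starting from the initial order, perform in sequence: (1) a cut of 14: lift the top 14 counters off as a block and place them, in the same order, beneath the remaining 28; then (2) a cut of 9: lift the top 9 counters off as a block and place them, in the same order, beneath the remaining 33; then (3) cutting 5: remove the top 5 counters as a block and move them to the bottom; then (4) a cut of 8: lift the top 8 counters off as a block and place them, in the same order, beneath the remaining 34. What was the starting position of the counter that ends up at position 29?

23

Undo the operations in reverse order, starting from position 29:
  undo op 4 (cut 8): 29 ← 37
  undo op 3 (cut 5): 37 ← 42
  undo op 2 (cut 9): 42 ← 9
  undo op 1 (cut 14): 9 ← 23
So the counter at position 29 came from original position 23.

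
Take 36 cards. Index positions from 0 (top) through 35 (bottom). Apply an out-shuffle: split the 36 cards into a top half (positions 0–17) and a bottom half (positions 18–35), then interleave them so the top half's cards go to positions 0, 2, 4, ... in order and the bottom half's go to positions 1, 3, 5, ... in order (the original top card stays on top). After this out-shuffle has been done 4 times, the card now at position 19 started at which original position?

Work backwards from position 19, undoing one out-shuffle at a time:
19 ← 27 ← 31 ← 33 ← 34
So the card now at position 19 started at position 34.

34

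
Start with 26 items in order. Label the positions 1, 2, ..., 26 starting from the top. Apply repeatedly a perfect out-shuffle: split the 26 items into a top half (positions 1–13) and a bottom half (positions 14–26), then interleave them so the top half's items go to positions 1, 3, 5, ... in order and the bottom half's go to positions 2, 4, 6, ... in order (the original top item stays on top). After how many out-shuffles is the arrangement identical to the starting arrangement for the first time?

The out-shuffle permutes the 26 positions with cycle lengths [1, 1, 4, 20].
Every item is home exactly when every cycle has completed a whole number of laps, i.e. after lcm(1, 4, 20) = 20 out-shuffles.

20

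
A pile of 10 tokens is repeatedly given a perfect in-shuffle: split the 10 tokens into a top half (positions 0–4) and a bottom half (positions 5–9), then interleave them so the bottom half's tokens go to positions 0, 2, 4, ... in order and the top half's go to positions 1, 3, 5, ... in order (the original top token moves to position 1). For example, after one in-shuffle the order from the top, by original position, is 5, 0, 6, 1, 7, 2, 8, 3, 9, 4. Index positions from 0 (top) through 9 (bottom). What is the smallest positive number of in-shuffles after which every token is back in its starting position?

10

The in-shuffle permutes the 10 positions with cycle lengths [10].
Every token is home exactly when every cycle has completed a whole number of laps, i.e. after lcm(10) = 10 in-shuffles.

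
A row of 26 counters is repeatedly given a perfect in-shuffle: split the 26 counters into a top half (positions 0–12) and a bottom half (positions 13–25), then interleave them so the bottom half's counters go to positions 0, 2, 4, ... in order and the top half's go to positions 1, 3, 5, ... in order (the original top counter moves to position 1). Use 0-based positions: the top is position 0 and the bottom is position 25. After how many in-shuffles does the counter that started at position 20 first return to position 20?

Follow position 20 under repeated in-shuffles:
20 → 14 → 2 → 5 → 11 → 23 → 20
It first returns after 6 in-shuffles.

6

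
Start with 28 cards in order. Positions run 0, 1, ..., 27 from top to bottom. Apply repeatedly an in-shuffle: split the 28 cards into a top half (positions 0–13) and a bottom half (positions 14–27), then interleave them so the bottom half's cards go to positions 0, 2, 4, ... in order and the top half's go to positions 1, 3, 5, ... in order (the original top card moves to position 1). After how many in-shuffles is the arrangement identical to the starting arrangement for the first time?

28

The in-shuffle permutes the 28 positions with cycle lengths [28].
Every card is home exactly when every cycle has completed a whole number of laps, i.e. after lcm(28) = 28 in-shuffles.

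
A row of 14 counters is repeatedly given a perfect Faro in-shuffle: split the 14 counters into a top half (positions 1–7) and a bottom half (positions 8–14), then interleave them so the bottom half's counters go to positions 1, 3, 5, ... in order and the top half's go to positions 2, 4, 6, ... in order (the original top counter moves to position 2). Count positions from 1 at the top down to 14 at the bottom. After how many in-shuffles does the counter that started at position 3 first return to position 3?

4

Follow position 3 under repeated in-shuffles:
3 → 6 → 12 → 9 → 3
It first returns after 4 in-shuffles.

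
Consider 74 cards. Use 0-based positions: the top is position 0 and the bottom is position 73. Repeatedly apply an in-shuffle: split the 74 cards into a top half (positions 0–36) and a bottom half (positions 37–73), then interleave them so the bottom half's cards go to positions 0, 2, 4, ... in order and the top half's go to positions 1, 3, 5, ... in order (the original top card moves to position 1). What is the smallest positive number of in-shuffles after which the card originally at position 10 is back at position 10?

Follow position 10 under repeated in-shuffles:
10 → 21 → 43 → 12 → 25 → 51 → 28 → 57 → 40 → 6 → 13 → 27 → 55 → 36 → 73 → 72 → 70 → 66 → 58 → 42 → 10
It first returns after 20 in-shuffles.

20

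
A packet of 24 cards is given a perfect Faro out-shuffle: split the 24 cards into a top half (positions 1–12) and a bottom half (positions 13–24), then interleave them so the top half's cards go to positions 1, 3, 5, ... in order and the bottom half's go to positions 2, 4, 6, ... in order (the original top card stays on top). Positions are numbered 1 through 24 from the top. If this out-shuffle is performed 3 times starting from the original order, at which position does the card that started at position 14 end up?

Track the card's position through each out-shuffle:
14 → 4 → 7 → 13

13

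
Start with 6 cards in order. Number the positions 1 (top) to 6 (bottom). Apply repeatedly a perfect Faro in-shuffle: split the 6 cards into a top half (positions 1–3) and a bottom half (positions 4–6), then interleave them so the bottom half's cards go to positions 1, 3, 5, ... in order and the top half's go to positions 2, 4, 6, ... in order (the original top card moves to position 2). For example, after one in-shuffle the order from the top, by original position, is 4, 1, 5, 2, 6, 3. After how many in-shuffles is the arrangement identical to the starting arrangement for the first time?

3

The in-shuffle permutes the 6 positions with cycle lengths [3, 3].
Every card is home exactly when every cycle has completed a whole number of laps, i.e. after lcm(3) = 3 in-shuffles.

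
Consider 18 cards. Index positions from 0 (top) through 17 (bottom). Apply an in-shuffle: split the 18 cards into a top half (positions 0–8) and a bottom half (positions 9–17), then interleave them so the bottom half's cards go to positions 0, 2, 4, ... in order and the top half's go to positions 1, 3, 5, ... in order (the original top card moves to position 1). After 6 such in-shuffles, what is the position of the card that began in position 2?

Track the card's position through each in-shuffle:
2 → 5 → 11 → 4 → 9 → 0 → 1

1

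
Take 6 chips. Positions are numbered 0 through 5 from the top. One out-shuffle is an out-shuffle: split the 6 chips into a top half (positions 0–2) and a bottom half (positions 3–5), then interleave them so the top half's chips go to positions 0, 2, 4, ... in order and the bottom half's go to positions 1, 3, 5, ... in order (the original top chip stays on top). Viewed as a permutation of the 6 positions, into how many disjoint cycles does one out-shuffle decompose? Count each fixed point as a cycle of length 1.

Trace each unvisited position around until it returns:
(0) (1 2 4 3) (5)
3 cycles in total.

3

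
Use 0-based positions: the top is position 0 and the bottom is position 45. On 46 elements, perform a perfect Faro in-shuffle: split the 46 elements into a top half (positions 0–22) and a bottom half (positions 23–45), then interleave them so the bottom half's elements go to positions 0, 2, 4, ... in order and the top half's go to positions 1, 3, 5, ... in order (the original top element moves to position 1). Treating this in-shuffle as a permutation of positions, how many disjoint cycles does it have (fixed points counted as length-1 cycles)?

2

Trace each unvisited position around until it returns:
(0 1 3 7 15 31 ... len 23) (4 9 19 39 32 18 ... len 23)
2 cycles in total.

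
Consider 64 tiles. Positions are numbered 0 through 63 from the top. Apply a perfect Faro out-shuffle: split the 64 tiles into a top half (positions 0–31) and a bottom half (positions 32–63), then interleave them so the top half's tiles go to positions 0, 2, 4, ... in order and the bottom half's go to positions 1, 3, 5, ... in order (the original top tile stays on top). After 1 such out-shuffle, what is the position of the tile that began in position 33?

Track the tile's position through each out-shuffle:
33 → 3

3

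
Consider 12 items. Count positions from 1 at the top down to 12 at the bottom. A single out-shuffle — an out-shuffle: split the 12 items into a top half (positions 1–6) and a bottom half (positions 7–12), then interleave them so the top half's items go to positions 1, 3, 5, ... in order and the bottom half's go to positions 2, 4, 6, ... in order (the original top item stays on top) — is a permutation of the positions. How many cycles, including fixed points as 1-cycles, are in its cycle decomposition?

Trace each unvisited position around until it returns:
(1) (2 3 5 9 6 11 10 8 4 7) (12)
3 cycles in total.

3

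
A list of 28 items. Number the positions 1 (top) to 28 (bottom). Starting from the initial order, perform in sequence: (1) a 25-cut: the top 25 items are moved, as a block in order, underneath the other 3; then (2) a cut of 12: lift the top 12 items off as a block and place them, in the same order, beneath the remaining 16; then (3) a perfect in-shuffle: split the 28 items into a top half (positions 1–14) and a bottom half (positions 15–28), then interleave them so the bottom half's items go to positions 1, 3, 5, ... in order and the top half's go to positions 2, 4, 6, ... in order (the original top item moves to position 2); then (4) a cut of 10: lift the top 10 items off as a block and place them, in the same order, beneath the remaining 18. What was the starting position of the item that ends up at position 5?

3

Undo the operations in reverse order, starting from position 5:
  undo op 4 (cut 10): 5 ← 15
  undo op 3 (in-shuffle, from bottom half): 15 ← 22
  undo op 2 (cut 12): 22 ← 6
  undo op 1 (cut 25): 6 ← 3
So the item at position 5 came from original position 3.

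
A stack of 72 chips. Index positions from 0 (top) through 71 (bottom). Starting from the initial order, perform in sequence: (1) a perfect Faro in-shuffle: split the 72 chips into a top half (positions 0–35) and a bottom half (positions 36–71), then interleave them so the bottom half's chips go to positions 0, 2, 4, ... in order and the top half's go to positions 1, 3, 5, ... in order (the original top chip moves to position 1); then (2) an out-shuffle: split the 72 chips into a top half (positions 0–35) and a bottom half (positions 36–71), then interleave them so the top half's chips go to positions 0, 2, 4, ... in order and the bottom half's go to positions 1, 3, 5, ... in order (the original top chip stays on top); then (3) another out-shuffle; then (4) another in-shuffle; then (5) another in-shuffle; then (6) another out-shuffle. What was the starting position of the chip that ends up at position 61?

Undo the operations in reverse order, starting from position 61:
  undo op 6 (out-shuffle, from bottom half): 61 ← 66
  undo op 5 (in-shuffle, from bottom half): 66 ← 69
  undo op 4 (in-shuffle, from top half): 69 ← 34
  undo op 3 (out-shuffle, from top half): 34 ← 17
  undo op 2 (out-shuffle, from bottom half): 17 ← 44
  undo op 1 (in-shuffle, from bottom half): 44 ← 58
So the chip at position 61 came from original position 58.

58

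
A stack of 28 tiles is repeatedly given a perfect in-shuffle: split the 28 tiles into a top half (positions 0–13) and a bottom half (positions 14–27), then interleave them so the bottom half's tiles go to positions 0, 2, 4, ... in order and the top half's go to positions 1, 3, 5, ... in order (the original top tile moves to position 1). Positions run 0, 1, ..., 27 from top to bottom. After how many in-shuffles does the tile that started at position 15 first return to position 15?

28

Follow position 15 under repeated in-shuffles:
15 → 2 → 5 → 11 → 23 → 18 → 8 → 17 → ... → 15 (length 28)
It first returns after 28 in-shuffles.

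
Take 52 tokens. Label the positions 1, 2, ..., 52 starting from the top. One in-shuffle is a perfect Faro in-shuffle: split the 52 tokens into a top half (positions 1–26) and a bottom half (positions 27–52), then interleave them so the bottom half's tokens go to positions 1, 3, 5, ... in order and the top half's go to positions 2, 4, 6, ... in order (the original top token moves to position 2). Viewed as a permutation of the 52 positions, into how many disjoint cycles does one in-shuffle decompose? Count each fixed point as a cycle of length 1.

1

Trace each unvisited position around until it returns:
(1 2 4 8 16 32 ... len 52)
1 cycle in total.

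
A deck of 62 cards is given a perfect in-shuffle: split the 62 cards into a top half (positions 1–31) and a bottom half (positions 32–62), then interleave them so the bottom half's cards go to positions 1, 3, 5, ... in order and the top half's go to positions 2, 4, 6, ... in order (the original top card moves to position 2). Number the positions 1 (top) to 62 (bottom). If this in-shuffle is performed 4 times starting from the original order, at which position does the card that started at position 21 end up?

Track the card's position through each in-shuffle:
21 → 42 → 21 → 42 → 21

21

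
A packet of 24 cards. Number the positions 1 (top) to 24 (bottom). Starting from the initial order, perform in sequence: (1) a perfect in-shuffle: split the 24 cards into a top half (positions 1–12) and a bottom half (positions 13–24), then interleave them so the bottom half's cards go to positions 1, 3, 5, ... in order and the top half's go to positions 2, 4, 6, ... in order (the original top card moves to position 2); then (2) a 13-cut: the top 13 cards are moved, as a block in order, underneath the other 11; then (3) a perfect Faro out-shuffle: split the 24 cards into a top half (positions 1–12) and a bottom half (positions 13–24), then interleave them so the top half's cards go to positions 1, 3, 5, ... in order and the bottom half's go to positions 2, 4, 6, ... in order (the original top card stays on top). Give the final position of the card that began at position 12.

21

Track the card from position 12 forward through each operation:
  after op 1 (in-shuffle): 12 → 24
  after op 2 (cut 13): 24 → 11
  after op 3 (out-shuffle): 11 → 21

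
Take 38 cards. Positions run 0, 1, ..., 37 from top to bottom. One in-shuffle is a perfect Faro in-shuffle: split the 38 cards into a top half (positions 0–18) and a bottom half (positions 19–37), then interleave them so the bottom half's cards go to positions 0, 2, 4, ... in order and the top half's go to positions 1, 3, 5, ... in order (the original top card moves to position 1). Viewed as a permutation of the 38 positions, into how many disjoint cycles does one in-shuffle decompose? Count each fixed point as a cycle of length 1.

4

Trace each unvisited position around until it returns:
(0 1 3 7 15 31 ... len 12) (2 5 11 23 8 17 ... len 12) (6 13 27 16 33 28 ... len 12) (12 25)
4 cycles in total.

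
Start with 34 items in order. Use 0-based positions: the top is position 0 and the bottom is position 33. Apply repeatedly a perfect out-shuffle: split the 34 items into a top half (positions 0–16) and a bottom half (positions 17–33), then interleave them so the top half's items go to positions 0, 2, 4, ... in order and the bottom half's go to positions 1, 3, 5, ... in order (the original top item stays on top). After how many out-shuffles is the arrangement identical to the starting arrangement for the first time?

The out-shuffle permutes the 34 positions with cycle lengths [1, 1, 2, 10, 10, 10].
Every item is home exactly when every cycle has completed a whole number of laps, i.e. after lcm(1, 2, 10) = 10 out-shuffles.

10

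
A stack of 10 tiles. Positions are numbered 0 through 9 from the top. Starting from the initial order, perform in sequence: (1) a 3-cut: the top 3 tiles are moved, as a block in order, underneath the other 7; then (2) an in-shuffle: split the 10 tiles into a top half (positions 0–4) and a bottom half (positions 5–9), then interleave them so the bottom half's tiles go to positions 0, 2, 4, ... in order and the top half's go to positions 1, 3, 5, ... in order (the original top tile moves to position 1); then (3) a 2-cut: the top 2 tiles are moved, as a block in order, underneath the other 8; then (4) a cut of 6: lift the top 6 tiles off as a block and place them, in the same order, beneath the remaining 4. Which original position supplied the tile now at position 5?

4

Undo the operations in reverse order, starting from position 5:
  undo op 4 (cut 6): 5 ← 1
  undo op 3 (cut 2): 1 ← 3
  undo op 2 (in-shuffle, from top half): 3 ← 1
  undo op 1 (cut 3): 1 ← 4
So the tile at position 5 came from original position 4.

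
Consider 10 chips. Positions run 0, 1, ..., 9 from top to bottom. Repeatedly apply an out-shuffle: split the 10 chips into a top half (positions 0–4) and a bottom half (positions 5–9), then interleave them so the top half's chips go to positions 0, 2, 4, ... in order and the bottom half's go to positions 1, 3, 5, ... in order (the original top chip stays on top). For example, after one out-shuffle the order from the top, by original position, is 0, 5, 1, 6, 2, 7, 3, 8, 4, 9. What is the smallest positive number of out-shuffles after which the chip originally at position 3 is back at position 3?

2

Follow position 3 under repeated out-shuffles:
3 → 6 → 3
It first returns after 2 out-shuffles.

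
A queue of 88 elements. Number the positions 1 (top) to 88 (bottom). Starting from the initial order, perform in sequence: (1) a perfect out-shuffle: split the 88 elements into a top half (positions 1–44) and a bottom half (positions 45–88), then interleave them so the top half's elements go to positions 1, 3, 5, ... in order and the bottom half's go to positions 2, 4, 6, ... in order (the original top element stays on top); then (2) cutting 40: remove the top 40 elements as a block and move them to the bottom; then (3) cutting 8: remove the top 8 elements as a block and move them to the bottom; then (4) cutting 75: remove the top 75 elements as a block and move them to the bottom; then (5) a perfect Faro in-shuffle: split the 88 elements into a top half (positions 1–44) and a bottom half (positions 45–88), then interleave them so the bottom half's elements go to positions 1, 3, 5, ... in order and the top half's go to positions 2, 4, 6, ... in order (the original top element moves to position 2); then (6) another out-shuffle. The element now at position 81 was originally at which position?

50

Undo the operations in reverse order, starting from position 81:
  undo op 6 (out-shuffle, from top half): 81 ← 41
  undo op 5 (in-shuffle, from bottom half): 41 ← 65
  undo op 4 (cut 75): 65 ← 52
  undo op 3 (cut 8): 52 ← 60
  undo op 2 (cut 40): 60 ← 12
  undo op 1 (out-shuffle, from bottom half): 12 ← 50
So the element at position 81 came from original position 50.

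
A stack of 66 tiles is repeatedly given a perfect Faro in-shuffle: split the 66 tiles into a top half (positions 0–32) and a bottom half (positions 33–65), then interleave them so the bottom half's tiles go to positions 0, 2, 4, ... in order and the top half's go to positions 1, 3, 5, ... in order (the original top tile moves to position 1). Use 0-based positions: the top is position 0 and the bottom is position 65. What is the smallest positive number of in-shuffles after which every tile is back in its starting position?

The in-shuffle permutes the 66 positions with cycle lengths [66].
Every tile is home exactly when every cycle has completed a whole number of laps, i.e. after lcm(66) = 66 in-shuffles.

66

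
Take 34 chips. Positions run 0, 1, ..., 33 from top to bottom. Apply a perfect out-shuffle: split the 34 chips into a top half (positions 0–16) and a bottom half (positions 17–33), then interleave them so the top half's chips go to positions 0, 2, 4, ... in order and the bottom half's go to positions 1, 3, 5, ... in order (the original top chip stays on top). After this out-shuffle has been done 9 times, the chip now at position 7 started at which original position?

14

Work backwards from position 7, undoing one out-shuffle at a time:
7 ← 20 ← 10 ← 5 ← 19 ← 26 ← 13 ← 23 ← 28 ← 14
So the chip now at position 7 started at position 14.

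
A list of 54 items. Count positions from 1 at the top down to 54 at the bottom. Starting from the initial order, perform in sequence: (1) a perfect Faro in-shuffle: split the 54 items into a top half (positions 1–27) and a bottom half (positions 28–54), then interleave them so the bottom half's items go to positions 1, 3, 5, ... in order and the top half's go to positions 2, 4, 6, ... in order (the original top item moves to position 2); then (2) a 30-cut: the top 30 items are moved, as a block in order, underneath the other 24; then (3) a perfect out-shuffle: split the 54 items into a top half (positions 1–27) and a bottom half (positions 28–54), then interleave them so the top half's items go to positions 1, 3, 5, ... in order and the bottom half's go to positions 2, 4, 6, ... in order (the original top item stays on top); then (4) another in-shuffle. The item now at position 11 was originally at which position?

51

Undo the operations in reverse order, starting from position 11:
  undo op 4 (in-shuffle, from bottom half): 11 ← 33
  undo op 3 (out-shuffle, from top half): 33 ← 17
  undo op 2 (cut 30): 17 ← 47
  undo op 1 (in-shuffle, from bottom half): 47 ← 51
So the item at position 11 came from original position 51.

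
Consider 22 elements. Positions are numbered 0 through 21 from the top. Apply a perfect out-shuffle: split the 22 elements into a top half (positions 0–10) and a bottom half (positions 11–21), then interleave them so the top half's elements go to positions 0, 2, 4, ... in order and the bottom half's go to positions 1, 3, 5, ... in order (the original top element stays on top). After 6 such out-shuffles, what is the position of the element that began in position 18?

18

Track the element's position through each out-shuffle:
18 → 15 → 9 → 18 → 15 → 9 → 18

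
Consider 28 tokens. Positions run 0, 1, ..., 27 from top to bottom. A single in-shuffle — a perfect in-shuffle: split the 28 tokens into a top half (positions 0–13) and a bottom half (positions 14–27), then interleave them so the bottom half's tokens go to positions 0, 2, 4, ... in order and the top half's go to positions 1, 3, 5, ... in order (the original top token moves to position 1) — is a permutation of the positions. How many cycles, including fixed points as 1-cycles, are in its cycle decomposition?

Trace each unvisited position around until it returns:
(0 1 3 7 15 2 ... len 28)
1 cycle in total.

1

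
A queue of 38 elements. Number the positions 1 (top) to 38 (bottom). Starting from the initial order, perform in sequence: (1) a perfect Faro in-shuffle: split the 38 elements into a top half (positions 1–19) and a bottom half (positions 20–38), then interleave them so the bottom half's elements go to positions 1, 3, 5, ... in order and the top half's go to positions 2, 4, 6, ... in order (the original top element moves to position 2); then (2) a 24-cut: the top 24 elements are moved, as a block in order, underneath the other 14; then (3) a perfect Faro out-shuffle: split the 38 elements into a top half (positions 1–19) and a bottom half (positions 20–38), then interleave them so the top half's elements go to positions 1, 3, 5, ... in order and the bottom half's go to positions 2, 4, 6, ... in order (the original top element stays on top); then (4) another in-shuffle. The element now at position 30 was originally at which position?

16

Undo the operations in reverse order, starting from position 30:
  undo op 4 (in-shuffle, from top half): 30 ← 15
  undo op 3 (out-shuffle, from top half): 15 ← 8
  undo op 2 (cut 24): 8 ← 32
  undo op 1 (in-shuffle, from top half): 32 ← 16
So the element at position 30 came from original position 16.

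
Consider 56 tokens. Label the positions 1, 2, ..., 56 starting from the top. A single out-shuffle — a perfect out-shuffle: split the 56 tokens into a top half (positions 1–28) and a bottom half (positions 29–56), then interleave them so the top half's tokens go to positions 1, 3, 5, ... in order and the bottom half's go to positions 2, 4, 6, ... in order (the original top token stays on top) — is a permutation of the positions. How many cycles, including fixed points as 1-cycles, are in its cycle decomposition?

Trace each unvisited position around until it returns:
(1) (2 3 5 9 17 33 ... len 20) (4 7 13 25 49 42 ... len 20) (6 11 21 41 26 51 46 36 16 31) (12 23 45 34) (56)
6 cycles in total.

6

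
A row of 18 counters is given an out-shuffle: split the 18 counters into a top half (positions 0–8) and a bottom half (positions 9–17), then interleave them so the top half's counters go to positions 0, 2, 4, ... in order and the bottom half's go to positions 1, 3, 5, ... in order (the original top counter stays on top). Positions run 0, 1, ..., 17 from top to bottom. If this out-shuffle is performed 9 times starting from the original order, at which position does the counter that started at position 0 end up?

0

Position 0 is a fixed point of every out-shuffle, so the counter never moves.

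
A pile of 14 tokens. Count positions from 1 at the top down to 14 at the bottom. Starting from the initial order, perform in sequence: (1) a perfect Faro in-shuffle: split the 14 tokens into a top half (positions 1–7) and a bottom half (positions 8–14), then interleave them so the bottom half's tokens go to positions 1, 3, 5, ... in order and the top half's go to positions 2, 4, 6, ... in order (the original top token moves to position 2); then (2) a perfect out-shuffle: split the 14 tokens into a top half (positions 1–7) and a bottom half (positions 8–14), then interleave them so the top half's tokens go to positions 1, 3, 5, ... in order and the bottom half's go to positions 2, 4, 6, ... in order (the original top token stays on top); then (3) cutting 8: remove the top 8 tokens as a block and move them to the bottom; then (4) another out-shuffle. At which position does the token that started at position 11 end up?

Track the token from position 11 forward through each operation:
  after op 1 (in-shuffle): 11 → 7
  after op 2 (out-shuffle): 7 → 13
  after op 3 (cut 8): 13 → 5
  after op 4 (out-shuffle): 5 → 9

9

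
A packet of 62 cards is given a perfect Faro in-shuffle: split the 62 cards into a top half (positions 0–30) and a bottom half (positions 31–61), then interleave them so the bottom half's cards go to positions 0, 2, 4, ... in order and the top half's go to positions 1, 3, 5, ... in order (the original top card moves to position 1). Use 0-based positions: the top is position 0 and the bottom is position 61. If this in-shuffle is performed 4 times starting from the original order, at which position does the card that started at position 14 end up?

50

Track the card's position through each in-shuffle:
14 → 29 → 59 → 56 → 50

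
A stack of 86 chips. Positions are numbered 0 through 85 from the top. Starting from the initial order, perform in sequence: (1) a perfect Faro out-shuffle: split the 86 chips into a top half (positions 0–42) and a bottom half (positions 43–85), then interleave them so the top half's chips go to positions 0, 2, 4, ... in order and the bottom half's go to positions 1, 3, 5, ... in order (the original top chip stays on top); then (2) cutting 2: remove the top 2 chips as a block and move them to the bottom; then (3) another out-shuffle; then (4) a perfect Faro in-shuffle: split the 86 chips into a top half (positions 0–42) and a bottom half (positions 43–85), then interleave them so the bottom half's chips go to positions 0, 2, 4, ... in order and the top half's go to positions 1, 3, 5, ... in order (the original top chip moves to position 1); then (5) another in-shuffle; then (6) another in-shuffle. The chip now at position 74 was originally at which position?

Undo the operations in reverse order, starting from position 74:
  undo op 6 (in-shuffle, from bottom half): 74 ← 80
  undo op 5 (in-shuffle, from bottom half): 80 ← 83
  undo op 4 (in-shuffle, from top half): 83 ← 41
  undo op 3 (out-shuffle, from bottom half): 41 ← 63
  undo op 2 (cut 2): 63 ← 65
  undo op 1 (out-shuffle, from bottom half): 65 ← 75
So the chip at position 74 came from original position 75.

75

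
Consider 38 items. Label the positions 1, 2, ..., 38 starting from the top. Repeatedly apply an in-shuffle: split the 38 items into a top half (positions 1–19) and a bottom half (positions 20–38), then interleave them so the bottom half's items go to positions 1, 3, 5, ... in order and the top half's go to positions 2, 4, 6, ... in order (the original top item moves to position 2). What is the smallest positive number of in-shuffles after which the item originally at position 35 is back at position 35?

Follow position 35 under repeated in-shuffles:
35 → 31 → 23 → 7 → 14 → 28 → 17 → 34 → 29 → 19 → 38 → 37 → 35
It first returns after 12 in-shuffles.

12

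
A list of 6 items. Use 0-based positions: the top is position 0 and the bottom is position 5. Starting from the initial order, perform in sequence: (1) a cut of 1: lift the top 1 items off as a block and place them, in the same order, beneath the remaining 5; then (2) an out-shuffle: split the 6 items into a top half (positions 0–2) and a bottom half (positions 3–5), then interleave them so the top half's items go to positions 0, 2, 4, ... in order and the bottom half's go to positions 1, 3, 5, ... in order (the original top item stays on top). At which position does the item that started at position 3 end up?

4

Track the item from position 3 forward through each operation:
  after op 1 (cut 1): 3 → 2
  after op 2 (out-shuffle): 2 → 4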